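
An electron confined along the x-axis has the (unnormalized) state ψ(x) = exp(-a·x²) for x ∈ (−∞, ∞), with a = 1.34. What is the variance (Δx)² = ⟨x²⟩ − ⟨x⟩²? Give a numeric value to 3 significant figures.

0.187

Compute ⟨x⟩ and ⟨x²⟩ separately, then (Δx)² = ⟨x²⟩ − ⟨x⟩².
Gaussian moments: ∫x^(2j)·e^(−2ax²) dx = (2j−1)!!/(4a)^j · √(π/(2a)), odd powers integrate to 0; here √(π/(2a)) = 1.0827.
Normalization: ∫|ψ|² dx = 1.0827.
⟨x⟩ = 0.0000 and ⟨x²⟩ = 0.18657.
(Δx)² = 0.18657 − (0.0000)² = 0.18657.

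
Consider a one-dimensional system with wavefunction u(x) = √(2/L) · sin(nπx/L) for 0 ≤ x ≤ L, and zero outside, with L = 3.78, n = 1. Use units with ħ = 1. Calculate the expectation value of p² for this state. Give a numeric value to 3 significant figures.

0.691

p² u = −ħ² d²u/dx²; ⟨p²⟩ = −ħ² ∫ u*·u'' dx.
d/dx sin(nπx/L) = (nπ/L)·cos(nπx/L) and d²/dx² sin(nπx/L) = −(nπ/L)²·sin(nπx/L); on 0 ≤ x ≤ L, ∫sin²(nπx/L) dx = L/2 and ∫sin(nπx/L)·cos(nπx/L) dx = 0.
⟨p²⟩ = 0.69074.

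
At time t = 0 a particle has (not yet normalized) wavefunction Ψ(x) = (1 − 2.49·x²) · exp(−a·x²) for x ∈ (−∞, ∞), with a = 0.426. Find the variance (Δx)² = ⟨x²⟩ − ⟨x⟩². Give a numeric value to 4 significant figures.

Compute ⟨x⟩ and ⟨x²⟩ separately, then (Δx)² = ⟨x²⟩ − ⟨x⟩².
Expand each integrand as polynomial × e^(−2ax²) and use ∫x^(2j)·e^(−2ax²) dx = (2j−1)!!/(4a)^j · √(π/(2a)), odd powers → 0; here √(π/(2a)) = 1.9202.
Normalization: ∫|Ψ|² dx = 8.6091.
⟨x⟩ = 0.0000 and ⟨x²⟩ = 3.1758.
(Δx)² = 3.1758 − (0.0000)² = 3.1758.

3.176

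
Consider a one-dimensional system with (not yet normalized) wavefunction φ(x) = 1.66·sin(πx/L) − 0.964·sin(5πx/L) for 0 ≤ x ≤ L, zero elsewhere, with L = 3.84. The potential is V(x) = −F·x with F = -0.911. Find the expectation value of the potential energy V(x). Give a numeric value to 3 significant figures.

1.75

⟨V⟩ = ∫ V(x)·|φ|² dx / ∫|φ|² dx.
On 0 ≤ x ≤ L (j ≠ l): ∫sin²(jπx/L) dx = L/2, ∫sin(jπx/L)·sin(lπx/L) dx = 0; diagonal moments ∫x·sin²(jπx/L) dx = L²/4, ∫x²·sin²(jπx/L) dx = L³·(1/6 − 1/(4j²π²)); cross terms ∫x·sin(jπx/L)·sin(lπx/L) dx = 0 for j + l even and −4jlL²/(π²(j² − l²)²) for j + l odd, ∫x²·sin(jπx/L)·sin(lπx/L) dx = (−1)^(j+l)·4jlL³/(π²(j² − l²)²); higher powers the same way via product-to-sum and parts.
State is unnormalized: ∫|φ|² dx = 7.0750, and ∫φ*·V(x)·φ dx = 12.375, so ⟨V⟩ = 12.375 / 7.0750.
⟨V⟩ = 1.7491.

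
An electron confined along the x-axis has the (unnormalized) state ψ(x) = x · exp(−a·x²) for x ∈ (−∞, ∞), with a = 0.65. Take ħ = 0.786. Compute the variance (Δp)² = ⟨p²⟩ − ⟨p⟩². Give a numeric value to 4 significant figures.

Compute ⟨p⟩ and ⟨p²⟩ separately; (Δp)² = ⟨p²⟩ − ⟨p⟩².
Expand each integrand as polynomial × e^(−2ax²) and use ∫x^(2j)·e^(−2ax²) dx = (2j−1)!!/(4a)^j · √(π/(2a)), odd powers → 0; here √(π/(2a)) = 1.5545. Differentiate with the product rule, d/dx e^(−ax²) = −2ax·e^(−ax²).
Normalization: ∫|ψ|² dx = 0.59790.
⟨p⟩ = 0.0000 and ⟨p²⟩ = 1.2047.
(Δp)² = 1.2047 − (0.0000)² = 1.2047.

1.205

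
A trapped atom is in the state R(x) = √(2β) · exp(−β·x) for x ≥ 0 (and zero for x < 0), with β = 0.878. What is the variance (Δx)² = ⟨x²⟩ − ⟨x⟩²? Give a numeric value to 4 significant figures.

Compute ⟨x⟩ and ⟨x²⟩ separately, then (Δx)² = ⟨x²⟩ − ⟨x⟩².
Every integrand reduces to terms xʲ·e^(−2βx) on [0, ∞); use ∫₀^∞ xʲ·e^(−2βx) dx = j!/(2β)^(j+1).
⟨x⟩ = 0.56948 and ⟨x²⟩ = 0.64861.
(Δx)² = 0.64861 − (0.56948)² = 0.32430.

0.3243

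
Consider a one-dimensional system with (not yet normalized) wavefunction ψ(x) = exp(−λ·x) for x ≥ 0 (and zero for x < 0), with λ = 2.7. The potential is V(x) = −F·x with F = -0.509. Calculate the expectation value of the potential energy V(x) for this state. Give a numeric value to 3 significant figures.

⟨V⟩ = ∫ V(x)·|ψ|² dx / ∫|ψ|² dx.
Every integrand reduces to terms xʲ·e^(−2λx) on [0, ∞); use ∫₀^∞ xʲ·e^(−2λx) dx = j!/(2λ)^(j+1).
State is unnormalized: ∫|ψ|² dx = 0.18519, and ∫ψ*·V(x)·ψ dx = 0.017455, so ⟨V⟩ = 0.017455 / 0.18519.
⟨V⟩ = 0.094259.

0.0943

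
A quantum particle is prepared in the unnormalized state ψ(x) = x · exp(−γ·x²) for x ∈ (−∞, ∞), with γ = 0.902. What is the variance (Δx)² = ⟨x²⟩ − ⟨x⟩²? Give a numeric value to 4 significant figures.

0.8315

Compute ⟨x⟩ and ⟨x²⟩ separately, then (Δx)² = ⟨x²⟩ − ⟨x⟩².
Expand each integrand as polynomial × e^(−2γx²) and use ∫x^(2j)·e^(−2γx²) dx = (2j−1)!!/(4γ)^j · √(π/(2γ)), odd powers → 0; here √(π/(2γ)) = 1.3196.
Normalization: ∫|ψ|² dx = 0.36575.
⟨x⟩ = 0.0000 and ⟨x²⟩ = 0.83149.
(Δx)² = 0.83149 − (0.0000)² = 0.83149.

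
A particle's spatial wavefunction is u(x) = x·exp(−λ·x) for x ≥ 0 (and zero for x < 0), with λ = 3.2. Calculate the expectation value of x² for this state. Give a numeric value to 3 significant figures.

0.293

⟨x²⟩ = ∫ x²·|u|² dx / ∫|u|² dx (integrals over the domain).
Every integrand reduces to terms xʲ·e^(−2λx) on [0, ∞); use ∫₀^∞ xʲ·e^(−2λx) dx = j!/(2λ)^(j+1).
State is unnormalized: ∫|u|² dx = 0.0076294, and ∫u*·x²·u dx = 0.0022352, so ⟨x²⟩ = 0.0022352 / 0.0076294.
⟨x²⟩ = 0.29297.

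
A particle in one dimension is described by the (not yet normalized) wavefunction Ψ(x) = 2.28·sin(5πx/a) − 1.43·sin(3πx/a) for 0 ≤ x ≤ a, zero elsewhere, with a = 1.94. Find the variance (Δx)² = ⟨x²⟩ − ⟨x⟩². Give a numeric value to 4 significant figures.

Compute ⟨x⟩ and ⟨x²⟩ separately, then (Δx)² = ⟨x²⟩ − ⟨x⟩².
On 0 ≤ x ≤ a (j ≠ l): ∫sin²(jπx/a) dx = a/2, ∫sin(jπx/a)·sin(lπx/a) dx = 0; diagonal moments ∫x·sin²(jπx/a) dx = a²/4, ∫x²·sin²(jπx/a) dx = a³·(1/6 − 1/(4j²π²)); cross terms ∫x·sin(jπx/a)·sin(lπx/a) dx = 0 for j + l even and −4jla²/(π²(j² − l²)²) for j + l odd, ∫x²·sin(jπx/a)·sin(lπx/a) dx = (−1)^(j+l)·4jla³/(π²(j² − l²)²); higher powers the same way via product-to-sum and parts.
Normalization: ∫|Ψ|² dx = 7.0260.
⟨x⟩ = 0.97000 and ⟨x²⟩ = 1.0822.
(Δx)² = 1.0822 − (0.97000)² = 0.14126.

0.1413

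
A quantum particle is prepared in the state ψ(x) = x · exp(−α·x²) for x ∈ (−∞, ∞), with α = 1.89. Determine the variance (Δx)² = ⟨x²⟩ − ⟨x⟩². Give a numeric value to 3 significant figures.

0.397

Compute ⟨x⟩ and ⟨x²⟩ separately, then (Δx)² = ⟨x²⟩ − ⟨x⟩².
Expand each integrand as polynomial × e^(−2αx²) and use ∫x^(2j)·e^(−2αx²) dx = (2j−1)!!/(4α)^j · √(π/(2α)), odd powers → 0; here √(π/(2α)) = 0.91165.
Normalization: ∫|ψ|² dx = 0.12059.
⟨x⟩ = 0.0000 and ⟨x²⟩ = 0.39683.
(Δx)² = 0.39683 − (0.0000)² = 0.39683.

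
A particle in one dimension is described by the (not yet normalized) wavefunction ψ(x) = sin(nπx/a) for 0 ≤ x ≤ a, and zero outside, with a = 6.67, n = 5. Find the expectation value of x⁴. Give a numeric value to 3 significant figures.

⟨x⁴⟩ = ∫ x⁴·|ψ|² dx / ∫|ψ|² dx (integrals over the domain).
With sin²θ = (1 − cos2θ)/2 on 0 ≤ x ≤ a: ∫sin²(nπx/a) dx = a/2, ∫x·sin²(nπx/a) dx = a²/4, ∫x²·sin²(nπx/a) dx = a³·(1/6 − 1/(4n²π²)); higher powers xᵏ the same way, integrating xᵏ·cos(2nπx/a) by parts.
State is unnormalized: ∫|ψ|² dx = 3.3350, and ∫ψ*·x⁴·ψ dx = 1293.6, so ⟨x⁴⟩ = 1293.6 / 3.3350.
⟨x⁴⟩ = 387.88.

388.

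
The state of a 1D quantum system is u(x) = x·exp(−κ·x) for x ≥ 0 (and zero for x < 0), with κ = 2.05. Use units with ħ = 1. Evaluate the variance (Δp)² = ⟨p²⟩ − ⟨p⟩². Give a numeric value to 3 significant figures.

Compute ⟨p⟩ and ⟨p²⟩ separately; (Δp)² = ⟨p²⟩ − ⟨p⟩².
Differentiate x·exp(−κ·x) with the product rule; every integrand then reduces to terms xʲ·e^(−2κx) on [0, ∞), with ∫₀^∞ xʲ·e^(−2κx) dx = j!/(2κ)^(j+1).
Normalization: ∫|u|² dx = 0.029019.
⟨p⟩ = 0.0000 and ⟨p²⟩ = 4.2025.
(Δp)² = 4.2025 − (0.0000)² = 4.2025.

4.20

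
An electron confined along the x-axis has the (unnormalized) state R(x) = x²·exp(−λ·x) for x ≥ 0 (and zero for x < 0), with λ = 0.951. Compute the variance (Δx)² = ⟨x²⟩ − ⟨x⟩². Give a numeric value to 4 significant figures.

Compute ⟨x⟩ and ⟨x²⟩ separately, then (Δx)² = ⟨x²⟩ − ⟨x⟩².
Every integrand reduces to terms xʲ·e^(−2λx) on [0, ∞); use ∫₀^∞ xʲ·e^(−2λx) dx = j!/(2λ)^(j+1).
Normalization: ∫|R|² dx = 0.96418.
⟨x⟩ = 2.6288 and ⟨x²⟩ = 8.2928.
(Δx)² = 8.2928 − (2.6288)² = 1.3821.

1.382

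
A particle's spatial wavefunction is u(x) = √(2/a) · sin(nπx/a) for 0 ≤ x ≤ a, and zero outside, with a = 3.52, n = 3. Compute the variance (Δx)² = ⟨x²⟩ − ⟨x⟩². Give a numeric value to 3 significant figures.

Compute ⟨x⟩ and ⟨x²⟩ separately, then (Δx)² = ⟨x²⟩ − ⟨x⟩².
With sin²θ = (1 − cos2θ)/2 on 0 ≤ x ≤ a: ∫sin²(nπx/a) dx = a/2, ∫x·sin²(nπx/a) dx = a²/4, ∫x²·sin²(nπx/a) dx = a³·(1/6 − 1/(4n²π²)); higher powers xᵏ the same way, integrating xᵏ·cos(2nπx/a) by parts.
⟨x⟩ = 1.7600 and ⟨x²⟩ = 4.0604.
(Δx)² = 4.0604 − (1.7600)² = 0.96279.

0.963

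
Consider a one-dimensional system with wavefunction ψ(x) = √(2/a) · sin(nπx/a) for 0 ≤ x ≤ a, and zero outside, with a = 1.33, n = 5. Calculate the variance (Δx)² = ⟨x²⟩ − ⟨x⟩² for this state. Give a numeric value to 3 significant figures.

Compute ⟨x⟩ and ⟨x²⟩ separately, then (Δx)² = ⟨x²⟩ − ⟨x⟩².
With sin²θ = (1 − cos2θ)/2 on 0 ≤ x ≤ a: ∫sin²(nπx/a) dx = a/2, ∫x·sin²(nπx/a) dx = a²/4, ∫x²·sin²(nπx/a) dx = a³·(1/6 − 1/(4n²π²)); higher powers xᵏ the same way, integrating xᵏ·cos(2nπx/a) by parts.
⟨x⟩ = 0.66500 and ⟨x²⟩ = 0.58605.
(Δx)² = 0.58605 − (0.66500)² = 0.14382.

0.144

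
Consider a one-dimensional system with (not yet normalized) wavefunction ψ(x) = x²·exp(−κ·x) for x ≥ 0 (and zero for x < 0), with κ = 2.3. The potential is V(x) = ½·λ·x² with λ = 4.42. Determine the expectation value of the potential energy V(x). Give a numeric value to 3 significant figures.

⟨V⟩ = ∫ V(x)·|ψ|² dx / ∫|ψ|² dx.
Every integrand reduces to terms xʲ·e^(−2κx) on [0, ∞); use ∫₀^∞ xʲ·e^(−2κx) dx = j!/(2κ)^(j+1).
State is unnormalized: ∫|ψ|² dx = 0.011653, and ∫ψ*·V(x)·ψ dx = 0.036511, so ⟨V⟩ = 0.036511 / 0.011653.
⟨V⟩ = 3.1333.

3.13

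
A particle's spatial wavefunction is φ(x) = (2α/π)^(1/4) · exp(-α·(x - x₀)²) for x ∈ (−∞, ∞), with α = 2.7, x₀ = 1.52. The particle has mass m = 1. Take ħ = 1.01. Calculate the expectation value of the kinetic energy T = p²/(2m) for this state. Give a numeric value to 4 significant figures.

T = −(ħ²/2m) d²/dx², so ⟨T⟩ = −(ħ²/2m) ∫ φ*·φ'' dx; with m = 1.
Gaussian moments (u = x − x₀): ∫u^(2j)·e^(−2αu²) du = (2j−1)!!/(4α)^j · √(π/(2α)), odd powers integrate to 0; here √(π/(2α)) = 0.76274. Derivatives: d/dx e^(−αu²) = −2αu·e^(−αu²), d²/dx² e^(−αu²) = (4α²u² − 2α)·e^(−αu²).
⟨T⟩ = 1.3771.

1.377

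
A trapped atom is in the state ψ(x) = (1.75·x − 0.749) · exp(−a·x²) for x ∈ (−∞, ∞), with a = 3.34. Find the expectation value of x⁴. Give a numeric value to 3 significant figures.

0.0363

⟨x⁴⟩ = ∫ x⁴·|ψ|² dx / ∫|ψ|² dx (integrals over the domain).
Expand each integrand as polynomial × e^(−2ax²) and use ∫x^(2j)·e^(−2ax²) dx = (2j−1)!!/(4a)^j · √(π/(2a)), odd powers → 0; here √(π/(2a)) = 0.68578.
State is unnormalized: ∫|ψ|² dx = 0.54193, and ∫ψ*·x⁴·ψ dx = 0.019677, so ⟨x⁴⟩ = 0.019677 / 0.54193.
⟨x⁴⟩ = 0.036310.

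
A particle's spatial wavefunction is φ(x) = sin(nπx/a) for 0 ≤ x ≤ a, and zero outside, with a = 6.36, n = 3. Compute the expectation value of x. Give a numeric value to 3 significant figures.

⟨x⟩ = ∫ x·|φ|² dx / ∫|φ|² dx (integrals over the domain).
With sin²θ = (1 − cos2θ)/2 on 0 ≤ x ≤ a: ∫sin²(nπx/a) dx = a/2, ∫x·sin²(nπx/a) dx = a²/4, ∫x²·sin²(nπx/a) dx = a³·(1/6 − 1/(4n²π²)); higher powers xᵏ the same way, integrating xᵏ·cos(2nπx/a) by parts.
State is unnormalized: ∫|φ|² dx = 3.1800, and ∫φ*·x·φ dx = 10.112, so ⟨x⟩ = 10.112 / 3.1800.
⟨x⟩ = 3.1800.

3.18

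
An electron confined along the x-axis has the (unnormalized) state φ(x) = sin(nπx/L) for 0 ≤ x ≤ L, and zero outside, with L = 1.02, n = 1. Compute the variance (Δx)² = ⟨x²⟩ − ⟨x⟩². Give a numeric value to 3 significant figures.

Compute ⟨x⟩ and ⟨x²⟩ separately, then (Δx)² = ⟨x²⟩ − ⟨x⟩².
With sin²θ = (1 − cos2θ)/2 on 0 ≤ x ≤ L: ∫sin²(nπx/L) dx = L/2, ∫x·sin²(nπx/L) dx = L²/4, ∫x²·sin²(nπx/L) dx = L³·(1/6 − 1/(4n²π²)); higher powers xᵏ the same way, integrating xᵏ·cos(2nπx/L) by parts.
Normalization: ∫|φ|² dx = 0.51000.
⟨x⟩ = 0.51000 and ⟨x²⟩ = 0.29409.
(Δx)² = 0.29409 − (0.51000)² = 0.033993.

0.0340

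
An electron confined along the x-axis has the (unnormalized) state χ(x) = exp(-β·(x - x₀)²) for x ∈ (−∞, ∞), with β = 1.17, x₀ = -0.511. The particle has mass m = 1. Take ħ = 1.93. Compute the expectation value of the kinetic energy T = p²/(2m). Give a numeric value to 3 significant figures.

T = −(ħ²/2m) d²/dx², so ⟨T⟩ = −(ħ²/2m) ∫ χ*·χ'' dx / ∫|χ|² dx; with m = 1.
Gaussian moments (u = x − x₀): ∫u^(2j)·e^(−2βu²) du = (2j−1)!!/(4β)^j · √(π/(2β)), odd powers integrate to 0; here √(π/(2β)) = 1.1587. Derivatives: d/dx e^(−βu²) = −2βu·e^(−βu²), d²/dx² e^(−βu²) = (4β²u² − 2β)·e^(−βu²).
State is unnormalized: ∫|χ|² dx = 1.1587, and ∫χ*·(−ħ²/2m · χ'') dx = 2.5249, so ⟨T⟩ = 2.5249 / 1.1587.
⟨T⟩ = 2.1791.

2.18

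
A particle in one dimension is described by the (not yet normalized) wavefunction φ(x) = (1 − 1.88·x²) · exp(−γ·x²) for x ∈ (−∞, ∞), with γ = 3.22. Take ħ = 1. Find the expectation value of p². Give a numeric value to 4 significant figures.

6.011

p² φ = −ħ² d²φ/dx²; ⟨p²⟩ = −ħ² ∫ φ*·φ'' dx / ∫|φ|² dx.
Expand each integrand as polynomial × e^(−2γx²) and use ∫x^(2j)·e^(−2γx²) dx = (2j−1)!!/(4γ)^j · √(π/(2γ)), odd powers → 0; here √(π/(2γ)) = 0.69844. Differentiate with the product rule, d/dx e^(−γx²) = −2γx·e^(−γx²).
State is unnormalized: ∫|φ|² dx = 0.53919, and ∫φ*·(−ħ² φ'') dx = 3.2409, so ⟨p²⟩ = 3.2409 / 0.53919.
⟨p²⟩ = 6.0107.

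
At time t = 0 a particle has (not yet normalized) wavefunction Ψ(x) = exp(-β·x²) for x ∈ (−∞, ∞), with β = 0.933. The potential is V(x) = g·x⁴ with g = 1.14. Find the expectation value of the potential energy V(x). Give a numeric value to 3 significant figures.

⟨V⟩ = ∫ V(x)·|Ψ|² dx / ∫|Ψ|² dx.
Gaussian moments: ∫x^(2j)·e^(−2βx²) dx = (2j−1)!!/(4β)^j · √(π/(2β)), odd powers integrate to 0; here √(π/(2β)) = 1.2975.
State is unnormalized: ∫|Ψ|² dx = 1.2975, and ∫Ψ*·V(x)·Ψ dx = 0.31861, so ⟨V⟩ = 0.31861 / 1.2975.
⟨V⟩ = 0.24555.

0.246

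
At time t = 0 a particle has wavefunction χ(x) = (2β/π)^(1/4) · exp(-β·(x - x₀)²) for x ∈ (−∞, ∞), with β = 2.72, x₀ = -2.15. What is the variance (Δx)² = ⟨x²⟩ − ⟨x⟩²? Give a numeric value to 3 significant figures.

0.0919

Compute ⟨x⟩ and ⟨x²⟩ separately, then (Δx)² = ⟨x²⟩ − ⟨x⟩².
Gaussian moments (u = x − x₀): ∫u^(2j)·e^(−2βu²) du = (2j−1)!!/(4β)^j · √(π/(2β)), odd powers integrate to 0; here √(π/(2β)) = 0.75993.
⟨x⟩ = -2.1500 and ⟨x²⟩ = 4.7144.
(Δx)² = 4.7144 − (-2.1500)² = 0.091912.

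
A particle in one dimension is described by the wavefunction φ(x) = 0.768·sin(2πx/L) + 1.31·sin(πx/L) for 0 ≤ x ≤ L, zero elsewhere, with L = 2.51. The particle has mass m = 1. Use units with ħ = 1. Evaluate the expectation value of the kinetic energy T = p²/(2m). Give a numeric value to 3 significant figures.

T = −(ħ²/2m) d²/dx², so ⟨T⟩ = −(ħ²/2m) ∫ φ*·φ'' dx / ∫|φ|² dx; with m = 1.
d²/dx² sin(jπx/L) = −(jπ/L)²·sin(jπx/L); on 0 ≤ x ≤ L, ∫sin²(jπx/L) dx = L/2 and ∫sin(jπx/L)·sin(lπx/L) dx = 0 for j ≠ l, so only diagonal terms survive in ∫|φ|² and ∫φ·φ″; ∫φ·φ′ dx = [φ²/2] between the walls = 0.
State is unnormalized: ∫|φ|² dx = 2.8939, and ∫φ*·(−ħ²/2m · φ'') dx = 4.0062, so ⟨T⟩ = 4.0062 / 2.8939.
⟨T⟩ = 1.3844.

1.38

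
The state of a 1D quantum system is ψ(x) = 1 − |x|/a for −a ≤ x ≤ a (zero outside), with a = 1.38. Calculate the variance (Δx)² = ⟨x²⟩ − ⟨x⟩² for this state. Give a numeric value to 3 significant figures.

Compute ⟨x⟩ and ⟨x²⟩ separately, then (Δx)² = ⟨x²⟩ − ⟨x⟩².
ψ is even, so ∫ over [−a, a] = 2∫₀ᵃ with ψ = 1 − x/a there: ∫₀ᵃ (1 − x/a)² dx = a/3, ∫₀ᵃ x²(1 − x/a)² dx = a³/30, ∫₀ᵃ x⁴(1 − x/a)² dx = a⁵/105.
Normalization: ∫|ψ|² dx = 0.92000.
⟨x⟩ = 0.0000 and ⟨x²⟩ = 0.19044.
(Δx)² = 0.19044 − (0.0000)² = 0.19044.

0.190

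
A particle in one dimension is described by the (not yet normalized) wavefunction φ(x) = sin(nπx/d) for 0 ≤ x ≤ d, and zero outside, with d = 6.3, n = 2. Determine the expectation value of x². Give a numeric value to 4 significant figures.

⟨x²⟩ = ∫ x²·|φ|² dx / ∫|φ|² dx (integrals over the domain).
With sin²θ = (1 − cos2θ)/2 on 0 ≤ x ≤ d: ∫sin²(nπx/d) dx = d/2, ∫x·sin²(nπx/d) dx = d²/4, ∫x²·sin²(nπx/d) dx = d³·(1/6 − 1/(4n²π²)); higher powers xᵏ the same way, integrating xᵏ·cos(2nπx/d) by parts.
State is unnormalized: ∫|φ|² dx = 3.1500, and ∫φ*·x²·φ dx = 40.091, so ⟨x²⟩ = 40.091 / 3.1500.
⟨x²⟩ = 12.727.

12.73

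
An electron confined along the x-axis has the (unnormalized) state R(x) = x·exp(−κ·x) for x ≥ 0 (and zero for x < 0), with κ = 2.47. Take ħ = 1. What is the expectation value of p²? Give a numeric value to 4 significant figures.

6.101

p² R = −ħ² d²R/dx²; ⟨p²⟩ = −ħ² ∫ R*·R'' dx / ∫|R|² dx.
Differentiate x·exp(−κ·x) with the product rule; every integrand then reduces to terms xʲ·e^(−2κx) on [0, ∞), with ∫₀^∞ xʲ·e^(−2κx) dx = j!/(2κ)^(j+1).
State is unnormalized: ∫|R|² dx = 0.016590, and ∫R*·(−ħ² R'') dx = 0.10121, so ⟨p²⟩ = 0.10121 / 0.016590.
⟨p²⟩ = 6.1009.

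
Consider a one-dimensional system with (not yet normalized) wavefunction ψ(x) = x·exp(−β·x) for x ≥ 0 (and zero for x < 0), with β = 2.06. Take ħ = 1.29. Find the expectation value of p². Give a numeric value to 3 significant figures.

7.06

p² ψ = −ħ² d²ψ/dx²; ⟨p²⟩ = −ħ² ∫ ψ*·ψ'' dx / ∫|ψ|² dx.
Differentiate x·exp(−β·x) with the product rule; every integrand then reduces to terms xʲ·e^(−2βx) on [0, ∞), with ∫₀^∞ xʲ·e^(−2βx) dx = j!/(2β)^(j+1).
State is unnormalized: ∫|ψ|² dx = 0.028598, and ∫ψ*·(−ħ² ψ'') dx = 0.20195, so ⟨p²⟩ = 0.20195 / 0.028598.
⟨p²⟩ = 7.0618.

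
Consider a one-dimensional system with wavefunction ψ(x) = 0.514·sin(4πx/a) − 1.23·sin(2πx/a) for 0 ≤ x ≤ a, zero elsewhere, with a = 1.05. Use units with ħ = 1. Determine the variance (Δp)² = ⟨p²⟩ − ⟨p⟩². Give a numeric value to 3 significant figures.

51.8

Compute ⟨p⟩ and ⟨p²⟩ separately; (Δp)² = ⟨p²⟩ − ⟨p⟩².
d²/dx² sin(jπx/a) = −(jπ/a)²·sin(jπx/a); on 0 ≤ x ≤ a, ∫sin²(jπx/a) dx = a/2 and ∫sin(jπx/a)·sin(lπx/a) dx = 0 for j ≠ l, so only diagonal terms survive in ∫|ψ|² and ∫ψ·ψ″; ∫ψ·ψ′ dx = [ψ²/2] between the walls = 0.
Normalization: ∫|ψ|² dx = 0.93298.
⟨p⟩ = 0.0000 and ⟨p²⟩ = 51.779.
(Δp)² = 51.779 − (0.0000)² = 51.779.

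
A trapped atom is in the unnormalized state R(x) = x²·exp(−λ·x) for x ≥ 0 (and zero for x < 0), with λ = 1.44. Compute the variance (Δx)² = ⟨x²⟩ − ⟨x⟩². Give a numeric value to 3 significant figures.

0.603

Compute ⟨x⟩ and ⟨x²⟩ separately, then (Δx)² = ⟨x²⟩ − ⟨x⟩².
Every integrand reduces to terms xʲ·e^(−2λx) on [0, ∞); use ∫₀^∞ xʲ·e^(−2λx) dx = j!/(2λ)^(j+1).
Normalization: ∫|R|² dx = 0.12113.
⟨x⟩ = 1.7361 and ⟨x²⟩ = 3.6169.
(Δx)² = 3.6169 − (1.7361)² = 0.60282.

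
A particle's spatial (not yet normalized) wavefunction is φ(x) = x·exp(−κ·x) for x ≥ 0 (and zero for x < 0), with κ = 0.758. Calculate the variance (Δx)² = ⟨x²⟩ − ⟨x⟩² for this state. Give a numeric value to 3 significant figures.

1.31

Compute ⟨x⟩ and ⟨x²⟩ separately, then (Δx)² = ⟨x²⟩ − ⟨x⟩².
Every integrand reduces to terms xʲ·e^(−2κx) on [0, ∞); use ∫₀^∞ xʲ·e^(−2κx) dx = j!/(2κ)^(j+1).
Normalization: ∫|φ|² dx = 0.57403.
⟨x⟩ = 1.9789 and ⟨x²⟩ = 5.2214.
(Δx)² = 5.2214 − (1.9789)² = 1.3053.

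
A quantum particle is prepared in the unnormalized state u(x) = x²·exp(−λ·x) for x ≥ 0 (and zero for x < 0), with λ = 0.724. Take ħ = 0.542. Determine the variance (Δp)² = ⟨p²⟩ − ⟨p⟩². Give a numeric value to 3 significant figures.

0.0513

Compute ⟨p⟩ and ⟨p²⟩ separately; (Δp)² = ⟨p²⟩ − ⟨p⟩².
Differentiate x²·exp(−λ·x) with the product rule; every integrand then reduces to terms xʲ·e^(−2λx) on [0, ∞), with ∫₀^∞ xʲ·e^(−2λx) dx = j!/(2λ)^(j+1).
Normalization: ∫|u|² dx = 3.7702.
⟨p⟩ = 0.0000 and ⟨p²⟩ = 0.051328.
(Δp)² = 0.051328 − (0.0000)² = 0.051328.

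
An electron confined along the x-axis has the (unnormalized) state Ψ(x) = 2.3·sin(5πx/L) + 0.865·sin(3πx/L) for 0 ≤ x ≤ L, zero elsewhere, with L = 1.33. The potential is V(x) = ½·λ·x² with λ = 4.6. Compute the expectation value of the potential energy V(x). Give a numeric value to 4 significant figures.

1.473

⟨V⟩ = ∫ V(x)·|Ψ|² dx / ∫|Ψ|² dx.
On 0 ≤ x ≤ L (j ≠ l): ∫sin²(jπx/L) dx = L/2, ∫sin(jπx/L)·sin(lπx/L) dx = 0; diagonal moments ∫x·sin²(jπx/L) dx = L²/4, ∫x²·sin²(jπx/L) dx = L³·(1/6 − 1/(4j²π²)); cross terms ∫x·sin(jπx/L)·sin(lπx/L) dx = 0 for j + l even and −4jlL²/(π²(j² − l²)²) for j + l odd, ∫x²·sin(jπx/L)·sin(lπx/L) dx = (−1)^(j+l)·4jlL³/(π²(j² − l²)²); higher powers the same way via product-to-sum and parts.
State is unnormalized: ∫|Ψ|² dx = 4.0154, and ∫Ψ*·V(x)·Ψ dx = 5.9164, so ⟨V⟩ = 5.9164 / 4.0154.
⟨V⟩ = 1.4734.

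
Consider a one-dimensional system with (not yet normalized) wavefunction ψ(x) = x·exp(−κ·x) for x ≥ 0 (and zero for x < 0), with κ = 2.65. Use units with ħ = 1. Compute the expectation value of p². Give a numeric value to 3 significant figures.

p² ψ = −ħ² d²ψ/dx²; ⟨p²⟩ = −ħ² ∫ ψ*·ψ'' dx / ∫|ψ|² dx.
Differentiate x·exp(−κ·x) with the product rule; every integrand then reduces to terms xʲ·e^(−2κx) on [0, ∞), with ∫₀^∞ xʲ·e^(−2κx) dx = j!/(2κ)^(j+1).
State is unnormalized: ∫|ψ|² dx = 0.013434, and ∫ψ*·(−ħ² ψ'') dx = 0.094340, so ⟨p²⟩ = 0.094340 / 0.013434.
⟨p²⟩ = 7.0225.

7.02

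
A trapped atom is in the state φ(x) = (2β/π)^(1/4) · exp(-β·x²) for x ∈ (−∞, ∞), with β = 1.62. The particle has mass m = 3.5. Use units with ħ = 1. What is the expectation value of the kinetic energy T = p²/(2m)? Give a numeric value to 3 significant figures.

T = −(ħ²/2m) d²/dx², so ⟨T⟩ = −(ħ²/2m) ∫ φ*·φ'' dx; with m = 3.5.
Gaussian moments: ∫x^(2j)·e^(−2βx²) dx = (2j−1)!!/(4β)^j · √(π/(2β)), odd powers integrate to 0; here √(π/(2β)) = 0.98470. Derivatives: d/dx e^(−βx²) = −2βx·e^(−βx²), d²/dx² e^(−βx²) = (4β²x² − 2β)·e^(−βx²).
⟨T⟩ = 0.23143.

0.231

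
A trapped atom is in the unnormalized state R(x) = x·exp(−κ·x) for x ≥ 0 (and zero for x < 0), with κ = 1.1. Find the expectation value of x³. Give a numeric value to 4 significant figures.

⟨x³⟩ = ∫ x³·|R|² dx / ∫|R|² dx (integrals over the domain).
Every integrand reduces to terms xʲ·e^(−2κx) on [0, ∞); use ∫₀^∞ xʲ·e^(−2κx) dx = j!/(2κ)^(j+1).
State is unnormalized: ∫|R|² dx = 0.18783, and ∫R*·x³·R dx = 1.0584, so ⟨x³⟩ = 1.0584 / 0.18783.
⟨x³⟩ = 5.6349.

5.635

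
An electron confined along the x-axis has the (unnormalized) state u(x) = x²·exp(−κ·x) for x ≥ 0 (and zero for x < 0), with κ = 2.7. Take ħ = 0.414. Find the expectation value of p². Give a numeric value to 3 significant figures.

p² u = −ħ² d²u/dx²; ⟨p²⟩ = −ħ² ∫ u*·u'' dx / ∫|u|² dx.
Differentiate x²·exp(−κ·x) with the product rule; every integrand then reduces to terms xʲ·e^(−2κx) on [0, ∞), with ∫₀^∞ xʲ·e^(−2κx) dx = j!/(2κ)^(j+1).
State is unnormalized: ∫|u|² dx = 0.0052269, and ∫u*·(−ħ² u'') dx = 0.0021770, so ⟨p²⟩ = 0.0021770 / 0.0052269.
⟨p²⟩ = 0.41649.

0.416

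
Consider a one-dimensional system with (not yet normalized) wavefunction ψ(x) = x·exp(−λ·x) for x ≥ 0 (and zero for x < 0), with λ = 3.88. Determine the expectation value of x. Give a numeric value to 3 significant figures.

⟨x⟩ = ∫ x·|ψ|² dx / ∫|ψ|² dx (integrals over the domain).
Every integrand reduces to terms xʲ·e^(−2λx) on [0, ∞); use ∫₀^∞ xʲ·e^(−2λx) dx = j!/(2λ)^(j+1).
State is unnormalized: ∫|ψ|² dx = 0.0042800, and ∫ψ*·x·ψ dx = 0.0016546, so ⟨x⟩ = 0.0016546 / 0.0042800.
⟨x⟩ = 0.38660.

0.387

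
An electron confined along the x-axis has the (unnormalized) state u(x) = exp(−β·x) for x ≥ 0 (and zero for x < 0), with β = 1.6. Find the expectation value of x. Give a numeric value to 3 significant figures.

0.313

⟨x⟩ = ∫ x·|u|² dx / ∫|u|² dx (integrals over the domain).
Every integrand reduces to terms xʲ·e^(−2βx) on [0, ∞); use ∫₀^∞ xʲ·e^(−2βx) dx = j!/(2β)^(j+1).
State is unnormalized: ∫|u|² dx = 0.31250, and ∫u*·x·u dx = 0.097656, so ⟨x⟩ = 0.097656 / 0.31250.
⟨x⟩ = 0.31250.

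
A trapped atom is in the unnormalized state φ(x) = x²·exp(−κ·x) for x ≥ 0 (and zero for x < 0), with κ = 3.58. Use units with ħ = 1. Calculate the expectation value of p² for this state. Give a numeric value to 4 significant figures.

4.272

p² φ = −ħ² d²φ/dx²; ⟨p²⟩ = −ħ² ∫ φ*·φ'' dx / ∫|φ|² dx.
Differentiate x²·exp(−κ·x) with the product rule; every integrand then reduces to terms xʲ·e^(−2κx) on [0, ∞), with ∫₀^∞ xʲ·e^(−2κx) dx = j!/(2κ)^(j+1).
State is unnormalized: ∫|φ|² dx = 0.0012754, and ∫φ*·(−ħ² φ'') dx = 0.0054487, so ⟨p²⟩ = 0.0054487 / 0.0012754.
⟨p²⟩ = 4.2721.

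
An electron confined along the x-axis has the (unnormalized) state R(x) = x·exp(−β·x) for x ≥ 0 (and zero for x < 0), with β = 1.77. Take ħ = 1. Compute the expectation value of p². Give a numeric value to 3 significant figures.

p² R = −ħ² d²R/dx²; ⟨p²⟩ = −ħ² ∫ R*·R'' dx / ∫|R|² dx.
Differentiate x·exp(−β·x) with the product rule; every integrand then reduces to terms xʲ·e^(−2βx) on [0, ∞), with ∫₀^∞ xʲ·e^(−2βx) dx = j!/(2β)^(j+1).
State is unnormalized: ∫|R|² dx = 0.045084, and ∫R*·(−ħ² R'') dx = 0.14124, so ⟨p²⟩ = 0.14124 / 0.045084.
⟨p²⟩ = 3.1329.

3.13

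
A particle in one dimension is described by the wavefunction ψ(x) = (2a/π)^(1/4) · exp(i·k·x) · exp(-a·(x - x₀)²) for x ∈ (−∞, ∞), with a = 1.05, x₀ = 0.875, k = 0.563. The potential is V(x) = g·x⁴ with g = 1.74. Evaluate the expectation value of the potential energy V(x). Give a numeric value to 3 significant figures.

⟨V⟩ = ∫ V(x)·|ψ|² dx.
Gaussian moments (u = x − x₀): ∫u^(2j)·e^(−2au²) du = (2j−1)!!/(4a)^j · √(π/(2a)), odd powers integrate to 0; here √(π/(2a)) = 1.2231.
⟨V⟩ = 3.2190.

3.22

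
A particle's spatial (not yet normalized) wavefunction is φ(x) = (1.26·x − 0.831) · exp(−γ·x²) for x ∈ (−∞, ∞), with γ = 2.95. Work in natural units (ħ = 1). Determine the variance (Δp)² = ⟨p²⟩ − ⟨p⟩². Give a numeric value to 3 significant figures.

Compute ⟨p⟩ and ⟨p²⟩ separately; (Δp)² = ⟨p²⟩ − ⟨p⟩².
Expand each integrand as polynomial × e^(−2γx²) and use ∫x^(2j)·e^(−2γx²) dx = (2j−1)!!/(4γ)^j · √(π/(2γ)), odd powers → 0; here √(π/(2γ)) = 0.72971. Differentiate with the product rule, d/dx e^(−γx²) = −2γx·e^(−γx²).
Normalization: ∫|φ|² dx = 0.60208.
⟨p⟩ = 0.0000 and ⟨p²⟩ = 3.9121.
(Δp)² = 3.9121 − (0.0000)² = 3.9121.

3.91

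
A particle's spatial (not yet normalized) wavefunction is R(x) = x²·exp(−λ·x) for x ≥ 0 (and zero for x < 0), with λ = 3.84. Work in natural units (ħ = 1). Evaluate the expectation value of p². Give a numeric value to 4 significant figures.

p² R = −ħ² d²R/dx²; ⟨p²⟩ = −ħ² ∫ R*·R'' dx / ∫|R|² dx.
Differentiate x²·exp(−λ·x) with the product rule; every integrand then reduces to terms xʲ·e^(−2λx) on [0, ∞), with ∫₀^∞ xʲ·e^(−2λx) dx = j!/(2λ)^(j+1).
State is unnormalized: ∫|R|² dx = 0.00089827, and ∫R*·(−ħ² R'') dx = 0.0044152, so ⟨p²⟩ = 0.0044152 / 0.00089827.
⟨p²⟩ = 4.9152.

4.915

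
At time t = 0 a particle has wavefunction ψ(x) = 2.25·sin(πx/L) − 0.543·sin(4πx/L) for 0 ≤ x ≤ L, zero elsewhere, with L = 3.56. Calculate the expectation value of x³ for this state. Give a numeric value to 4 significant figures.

⟨x³⟩ = ∫ x³·|ψ|² dx / ∫|ψ|² dx (integrals over the domain).
On 0 ≤ x ≤ L (j ≠ l): ∫sin²(jπx/L) dx = L/2, ∫sin(jπx/L)·sin(lπx/L) dx = 0; diagonal moments ∫x·sin²(jπx/L) dx = L²/4, ∫x²·sin²(jπx/L) dx = L³·(1/6 − 1/(4j²π²)); cross terms ∫x·sin(jπx/L)·sin(lπx/L) dx = 0 for j + l even and −4jlL²/(π²(j² − l²)²) for j + l odd, ∫x²·sin(jπx/L)·sin(lπx/L) dx = (−1)^(j+l)·4jlL³/(π²(j² − l²)²); higher powers the same way via product-to-sum and parts.
State is unnormalized: ∫|ψ|² dx = 9.5361, and ∫ψ*·x³·ψ dx = 80.536, so ⟨x³⟩ = 80.536 / 9.5361.
⟨x³⟩ = 8.4454.

8.445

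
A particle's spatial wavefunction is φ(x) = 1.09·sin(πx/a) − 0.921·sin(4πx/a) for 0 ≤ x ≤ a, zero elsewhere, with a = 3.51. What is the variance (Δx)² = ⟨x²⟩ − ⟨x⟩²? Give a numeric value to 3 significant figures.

0.644

Compute ⟨x⟩ and ⟨x²⟩ separately, then (Δx)² = ⟨x²⟩ − ⟨x⟩².
On 0 ≤ x ≤ a (j ≠ l): ∫sin²(jπx/a) dx = a/2, ∫sin(jπx/a)·sin(lπx/a) dx = 0; diagonal moments ∫x·sin²(jπx/a) dx = a²/4, ∫x²·sin²(jπx/a) dx = a³·(1/6 − 1/(4j²π²)); cross terms ∫x·sin(jπx/a)·sin(lπx/a) dx = 0 for j + l even and −4jla²/(π²(j² − l²)²) for j + l odd, ∫x²·sin(jπx/a)·sin(lπx/a) dx = (−1)^(j+l)·4jla³/(π²(j² − l²)²); higher powers the same way via product-to-sum and parts.
Normalization: ∫|φ|² dx = 3.5738.
⟨x⟩ = 1.8049 and ⟨x²⟩ = 3.9013.
(Δx)² = 3.9013 − (1.8049)² = 0.64378.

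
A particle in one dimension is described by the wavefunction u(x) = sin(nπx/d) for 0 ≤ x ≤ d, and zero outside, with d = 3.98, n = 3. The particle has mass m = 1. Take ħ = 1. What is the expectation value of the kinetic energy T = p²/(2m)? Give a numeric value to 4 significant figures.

2.804

T = −(ħ²/2m) d²/dx², so ⟨T⟩ = −(ħ²/2m) ∫ u*·u'' dx / ∫|u|² dx; with m = 1.
d/dx sin(nπx/d) = (nπ/d)·cos(nπx/d) and d²/dx² sin(nπx/d) = −(nπ/d)²·sin(nπx/d); on 0 ≤ x ≤ d, ∫sin²(nπx/d) dx = d/2 and ∫sin(nπx/d)·cos(nπx/d) dx = 0.
State is unnormalized: ∫|u|² dx = 1.9900, and ∫u*·(−ħ²/2m · u'') dx = 5.5796, so ⟨T⟩ = 5.5796 / 1.9900.
⟨T⟩ = 2.8038.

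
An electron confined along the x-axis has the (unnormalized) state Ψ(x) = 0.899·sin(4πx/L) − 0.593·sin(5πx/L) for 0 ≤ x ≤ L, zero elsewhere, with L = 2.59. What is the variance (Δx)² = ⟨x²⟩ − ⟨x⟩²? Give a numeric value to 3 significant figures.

Compute ⟨x⟩ and ⟨x²⟩ separately, then (Δx)² = ⟨x²⟩ − ⟨x⟩².
On 0 ≤ x ≤ L (j ≠ l): ∫sin²(jπx/L) dx = L/2, ∫sin(jπx/L)·sin(lπx/L) dx = 0; diagonal moments ∫x·sin²(jπx/L) dx = L²/4, ∫x²·sin²(jπx/L) dx = L³·(1/6 − 1/(4j²π²)); cross terms ∫x·sin(jπx/L)·sin(lπx/L) dx = 0 for j + l even and −4jlL²/(π²(j² − l²)²) for j + l odd, ∫x²·sin(jπx/L)·sin(lπx/L) dx = (−1)^(j+l)·4jlL³/(π²(j² − l²)²); higher powers the same way via product-to-sum and parts.
Normalization: ∫|Ψ|² dx = 1.5020.
⟨x⟩ = 1.7715 and ⟨x²⟩ = 3.4513.
(Δx)² = 3.4513 − (1.7715)² = 0.31302.

0.313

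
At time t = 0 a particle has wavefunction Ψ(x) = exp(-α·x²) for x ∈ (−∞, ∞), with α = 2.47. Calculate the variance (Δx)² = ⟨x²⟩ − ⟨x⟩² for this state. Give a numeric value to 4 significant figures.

Compute ⟨x⟩ and ⟨x²⟩ separately, then (Δx)² = ⟨x²⟩ − ⟨x⟩².
Gaussian moments: ∫x^(2j)·e^(−2αx²) dx = (2j−1)!!/(4α)^j · √(π/(2α)), odd powers integrate to 0; here √(π/(2α)) = 0.79746.
Normalization: ∫|Ψ|² dx = 0.79746.
⟨x⟩ = 0.0000 and ⟨x²⟩ = 0.10121.
(Δx)² = 0.10121 − (0.0000)² = 0.10121.

0.1012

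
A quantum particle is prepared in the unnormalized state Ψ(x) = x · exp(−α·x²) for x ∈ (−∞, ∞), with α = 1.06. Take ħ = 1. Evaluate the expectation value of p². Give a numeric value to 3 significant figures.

3.18

p² Ψ = −ħ² d²Ψ/dx²; ⟨p²⟩ = −ħ² ∫ Ψ*·Ψ'' dx / ∫|Ψ|² dx.
Expand each integrand as polynomial × e^(−2αx²) and use ∫x^(2j)·e^(−2αx²) dx = (2j−1)!!/(4α)^j · √(π/(2α)), odd powers → 0; here √(π/(2α)) = 1.2173. Differentiate with the product rule, d/dx e^(−αx²) = −2αx·e^(−αx²).
State is unnormalized: ∫|Ψ|² dx = 0.28711, and ∫Ψ*·(−ħ² Ψ'') dx = 0.91299, so ⟨p²⟩ = 0.91299 / 0.28711.
⟨p²⟩ = 3.1800.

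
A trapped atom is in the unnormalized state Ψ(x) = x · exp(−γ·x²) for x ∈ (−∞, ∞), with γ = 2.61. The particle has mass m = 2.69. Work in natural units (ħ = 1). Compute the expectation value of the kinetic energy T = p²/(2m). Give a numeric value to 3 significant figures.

1.46

T = −(ħ²/2m) d²/dx², so ⟨T⟩ = −(ħ²/2m) ∫ Ψ*·Ψ'' dx / ∫|Ψ|² dx; with m = 2.69.
Expand each integrand as polynomial × e^(−2γx²) and use ∫x^(2j)·e^(−2γx²) dx = (2j−1)!!/(4γ)^j · √(π/(2γ)), odd powers → 0; here √(π/(2γ)) = 0.77578. Differentiate with the product rule, d/dx e^(−γx²) = −2γx·e^(−γx²).
State is unnormalized: ∫|Ψ|² dx = 0.074309, and ∫Ψ*·(−ħ²/2m · Ψ'') dx = 0.10815, so ⟨T⟩ = 0.10815 / 0.074309.
⟨T⟩ = 1.4554.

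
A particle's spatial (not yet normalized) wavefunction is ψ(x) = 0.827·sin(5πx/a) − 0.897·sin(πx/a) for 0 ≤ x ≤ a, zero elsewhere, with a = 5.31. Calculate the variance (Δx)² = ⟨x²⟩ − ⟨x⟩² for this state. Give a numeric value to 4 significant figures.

Compute ⟨x⟩ and ⟨x²⟩ separately, then (Δx)² = ⟨x²⟩ − ⟨x⟩².
On 0 ≤ x ≤ a (j ≠ l): ∫sin²(jπx/a) dx = a/2, ∫sin(jπx/a)·sin(lπx/a) dx = 0; diagonal moments ∫x·sin²(jπx/a) dx = a²/4, ∫x²·sin²(jπx/a) dx = a³·(1/6 − 1/(4j²π²)); cross terms ∫x·sin(jπx/a)·sin(lπx/a) dx = 0 for j + l even and −4jla²/(π²(j² − l²)²) for j + l odd, ∫x²·sin(jπx/a)·sin(lπx/a) dx = (−1)^(j+l)·4jla³/(π²(j² − l²)²); higher powers the same way via product-to-sum and parts.
Normalization: ∫|ψ|² dx = 3.9521.
⟨x⟩ = 2.6550 and ⟨x²⟩ = 8.4026.
(Δx)² = 8.4026 − (2.6550)² = 1.3536.

1.354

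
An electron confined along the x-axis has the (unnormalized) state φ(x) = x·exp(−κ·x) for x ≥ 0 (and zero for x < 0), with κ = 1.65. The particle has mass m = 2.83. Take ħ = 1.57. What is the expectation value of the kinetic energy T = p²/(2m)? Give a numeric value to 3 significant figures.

T = −(ħ²/2m) d²/dx², so ⟨T⟩ = −(ħ²/2m) ∫ φ*·φ'' dx / ∫|φ|² dx; with m = 2.83.
Differentiate x·exp(−κ·x) with the product rule; every integrand then reduces to terms xʲ·e^(−2κx) on [0, ∞), with ∫₀^∞ xʲ·e^(−2κx) dx = j!/(2κ)^(j+1).
State is unnormalized: ∫|φ|² dx = 0.055653, and ∫φ*·(−ħ²/2m · φ'') dx = 0.065984, so ⟨T⟩ = 0.065984 / 0.055653.
⟨T⟩ = 1.1856.

1.19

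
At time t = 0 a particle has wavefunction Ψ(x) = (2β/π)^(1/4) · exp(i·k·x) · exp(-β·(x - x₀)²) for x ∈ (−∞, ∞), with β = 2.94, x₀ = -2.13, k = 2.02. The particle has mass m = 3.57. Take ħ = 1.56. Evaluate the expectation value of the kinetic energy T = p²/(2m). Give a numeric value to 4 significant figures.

2.393

T = −(ħ²/2m) d²/dx², so ⟨T⟩ = −(ħ²/2m) ∫ Ψ*·Ψ'' dx; with m = 3.57.
Gaussian moments (u = x − x₀): ∫u^(2j)·e^(−2βu²) du = (2j−1)!!/(4β)^j · √(π/(2β)), odd powers integrate to 0; here √(π/(2β)) = 0.73095. Derivatives: Ψ′ = (ik − 2βu)·Ψ, Ψ″ = ((ik − 2βu)² − 2β)·Ψ; the odd-in-u pieces drop out.
⟨T⟩ = 2.3928.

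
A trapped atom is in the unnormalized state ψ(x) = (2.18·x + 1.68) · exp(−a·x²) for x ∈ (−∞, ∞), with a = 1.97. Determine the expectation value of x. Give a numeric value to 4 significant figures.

⟨x⟩ = ∫ x·|ψ|² dx / ∫|ψ|² dx (integrals over the domain).
Expand each integrand as polynomial × e^(−2ax²) and use ∫x^(2j)·e^(−2ax²) dx = (2j−1)!!/(4a)^j · √(π/(2a)), odd powers → 0; here √(π/(2a)) = 0.89295.
State is unnormalized: ∫|ψ|² dx = 3.0588, and ∫ψ*·x·ψ dx = 0.83003, so ⟨x⟩ = 0.83003 / 3.0588.
⟨x⟩ = 0.27136.

0.2714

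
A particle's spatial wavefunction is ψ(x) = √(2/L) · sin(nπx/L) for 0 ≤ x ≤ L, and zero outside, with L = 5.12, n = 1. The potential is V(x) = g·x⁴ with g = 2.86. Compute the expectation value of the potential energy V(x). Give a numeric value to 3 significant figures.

224.

⟨V⟩ = ∫ V(x)·|ψ|² dx.
With sin²θ = (1 − cos2θ)/2 on 0 ≤ x ≤ L: ∫sin²(nπx/L) dx = L/2, ∫x·sin²(nπx/L) dx = L²/4, ∫x²·sin²(nπx/L) dx = L³·(1/6 − 1/(4n²π²)); higher powers xᵏ the same way, integrating xᵏ·cos(2nπx/L) by parts.
⟨V⟩ = 224.21.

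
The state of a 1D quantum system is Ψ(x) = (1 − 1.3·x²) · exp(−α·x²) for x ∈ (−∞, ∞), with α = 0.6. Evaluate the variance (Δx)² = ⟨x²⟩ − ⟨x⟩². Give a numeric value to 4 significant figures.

Compute ⟨x⟩ and ⟨x²⟩ separately, then (Δx)² = ⟨x²⟩ − ⟨x⟩².
Expand each integrand as polynomial × e^(−2αx²) and use ∫x^(2j)·e^(−2αx²) dx = (2j−1)!!/(4α)^j · √(π/(2α)), odd powers → 0; here √(π/(2α)) = 1.6180.
Normalization: ∫|Ψ|² dx = 1.2894.
⟨x⟩ = 0.0000 and ⟨x²⟩ = 1.1247.
(Δx)² = 1.1247 − (0.0000)² = 1.1247.

1.125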